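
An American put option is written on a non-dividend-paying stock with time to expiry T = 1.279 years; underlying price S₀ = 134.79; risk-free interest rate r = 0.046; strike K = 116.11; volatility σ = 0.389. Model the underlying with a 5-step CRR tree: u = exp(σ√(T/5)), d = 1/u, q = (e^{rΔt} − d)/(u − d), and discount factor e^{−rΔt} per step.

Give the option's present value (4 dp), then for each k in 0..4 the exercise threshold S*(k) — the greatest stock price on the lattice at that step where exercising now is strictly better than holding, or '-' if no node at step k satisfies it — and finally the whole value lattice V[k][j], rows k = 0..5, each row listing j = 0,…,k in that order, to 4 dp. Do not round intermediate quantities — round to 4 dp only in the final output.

Δt=0.25580, u=1.21743, d=0.82140, q=0.48086, disc=e^(-rΔt)=0.98830
k=5 terminal: V=max(K-S,0) → 65.7095 41.4094 5.3933 0.0000 0.0000 0.0000
k=4: j=0 S=61.3592 intr=54.7508 cont=53.3926 V=54.7508[EX]; j=1 S=90.9429 intr=25.1671 cont=23.8089 V=25.1671[EX]; j=2 S=134.7900 intr=0.0000 cont=2.7671 V=2.7671[hold]; j=3 S=199.7776 intr=0.0000 cont=0.0000 V=0.0000[hold]; j=4 S=296.0982 intr=0.0000 cont=0.0000 V=0.0000[hold]  S*(4)=90.9429
k=3: j=0 S=74.7006 intr=41.4094 cont=40.0512 V=41.4094[EX]; j=1 S=110.7167 intr=5.3933 cont=14.2275 V=14.2275[hold]; j=2 S=164.0976 intr=0.0000 cont=1.4197 V=1.4197[hold]; j=3 S=243.2155 intr=0.0000 cont=0.0000 V=0.0000[hold]  S*(3)=74.7006
k=2: j=0 S=90.9429 intr=25.1671 cont=28.0072 V=28.0072[hold]; j=1 S=134.7900 intr=0.0000 cont=7.9744 V=7.9744[hold]; j=2 S=199.7776 intr=0.0000 cont=0.7284 V=0.7284[hold]  S*(2)=-
k=1: j=0 S=110.7167 intr=5.3933 cont=18.1593 V=18.1593[hold]; j=1 S=164.0976 intr=0.0000 cont=4.4375 V=4.4375[hold]  S*(1)=-
k=0: j=0 S=134.7900 intr=0.0000 cont=11.4258 V=11.4258[hold]  S*(0)=-

price = 11.4258
boundary = - - - 74.7006 90.9429
tree:
11.4258
18.1593 4.4375
28.0072 7.9744 0.7284
41.4094 14.2275 1.4197 0.0000
54.7508 25.1671 2.7671 0.0000 0.0000
65.7095 41.4094 5.3933 0.0000 0.0000 0.0000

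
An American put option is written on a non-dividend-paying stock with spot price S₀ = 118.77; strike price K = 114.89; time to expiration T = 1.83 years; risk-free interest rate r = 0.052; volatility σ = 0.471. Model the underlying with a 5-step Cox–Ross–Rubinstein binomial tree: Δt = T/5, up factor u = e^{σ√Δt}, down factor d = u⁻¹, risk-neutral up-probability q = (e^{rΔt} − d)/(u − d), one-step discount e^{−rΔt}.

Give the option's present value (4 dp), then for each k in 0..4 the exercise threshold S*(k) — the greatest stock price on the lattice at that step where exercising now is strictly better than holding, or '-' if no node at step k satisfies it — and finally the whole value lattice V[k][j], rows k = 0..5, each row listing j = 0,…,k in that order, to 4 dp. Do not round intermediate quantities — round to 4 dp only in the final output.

price = 23.6011
boundary = - - - 50.5192 67.1748
tree:
23.6011
34.3386 12.1032
48.1420 19.7237 3.7500
64.3708 31.2819 7.1108 0.0000
76.8968 47.7152 13.4838 0.0000 0.0000
86.3170 64.3708 25.5684 0.0000 0.0000 0.0000

Δt=0.36600, u=1.32969, d=0.75206, q=0.46251, disc=e^(-rΔt)=0.98115
k=5 terminal: V=max(K-S,0) → 86.3170 64.3708 25.5684 0.0000 0.0000 0.0000
k=4: j=0 S=37.9932 intr=76.8968 cont=74.7309 V=76.8968[EX]; j=1 S=67.1748 intr=47.7152 cont=45.5493 V=47.7152[EX]; j=2 S=118.7700 intr=0.0000 cont=13.4838 V=13.4838[hold]; j=3 S=209.9941 intr=0.0000 cont=0.0000 V=0.0000[hold]; j=4 S=371.2850 intr=0.0000 cont=0.0000 V=0.0000[hold]  S*(4)=67.1748
k=3: j=0 S=50.5192 intr=64.3708 cont=62.2049 V=64.3708[EX]; j=1 S=89.3216 intr=25.5684 cont=31.2819 V=31.2819[hold]; j=2 S=157.9272 intr=0.0000 cont=7.1108 V=7.1108[hold]; j=3 S=279.2269 intr=0.0000 cont=0.0000 V=0.0000[hold]  S*(3)=50.5192
k=2: j=0 S=67.1748 intr=47.7152 cont=48.1420 V=48.1420[hold]; j=1 S=118.7700 intr=0.0000 cont=19.7237 V=19.7237[hold]; j=2 S=209.9941 intr=0.0000 cont=3.7500 V=3.7500[hold]  S*(2)=-
k=1: j=0 S=89.3216 intr=25.5684 cont=34.3386 V=34.3386[hold]; j=1 S=157.9272 intr=0.0000 cont=12.1032 V=12.1032[hold]  S*(1)=-
k=0: j=0 S=118.7700 intr=0.0000 cont=23.6011 V=23.6011[hold]  S*(0)=-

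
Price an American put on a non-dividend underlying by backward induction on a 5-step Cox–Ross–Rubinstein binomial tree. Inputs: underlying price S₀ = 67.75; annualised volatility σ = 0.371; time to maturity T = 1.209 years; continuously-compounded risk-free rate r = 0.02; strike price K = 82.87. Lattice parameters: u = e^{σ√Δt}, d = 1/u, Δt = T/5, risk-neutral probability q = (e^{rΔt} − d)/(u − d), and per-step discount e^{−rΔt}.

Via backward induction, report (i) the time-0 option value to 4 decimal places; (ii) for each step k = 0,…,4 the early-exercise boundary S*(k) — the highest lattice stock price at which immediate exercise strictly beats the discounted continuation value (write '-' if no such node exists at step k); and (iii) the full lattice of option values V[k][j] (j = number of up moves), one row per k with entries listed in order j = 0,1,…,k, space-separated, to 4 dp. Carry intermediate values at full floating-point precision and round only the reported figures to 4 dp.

price = 19.8887
boundary = - - 47.0382 56.4521 67.7500
tree:
19.8887
27.3125 11.6466
35.8318 17.9008 4.6502
43.6759 26.4179 8.3940 0.4380
50.2118 35.8318 15.1200 0.8269 0.0000
55.6579 43.6759 26.4179 1.5610 0.0000 0.0000

params: Δt=0.24180 u=1.20013 d=0.83324 q=0.46773 e^(-rΔt)=0.99518
t_5 payoffs: 55.6579 43.6759 26.4179 1.5610 0.0000 0.0000
t_4: node(4,0) S=32.6582 payoff=50.2118 vs cont=49.8120 → 50.2118 [stop]  node(4,1) S=47.0382 payoff=35.8318 vs cont=35.4320 → 35.8318 [stop]  node(4,2) S=67.7500 payoff=15.1200 vs cont=14.7202 → 15.1200 [stop]  node(4,3) S=97.5816 payoff=0.0000 vs cont=0.8269 → 0.8269 [wait]  node(4,4) S=140.5487 payoff=0.0000 vs cont=0.0000 → 0.0000 [wait]  ⇒ S*(4)=67.7500
t_3: node(3,0) S=39.1941 payoff=43.6759 vs cont=43.2761 → 43.6759 [stop]  node(3,1) S=56.4521 payoff=26.4179 vs cont=26.0181 → 26.4179 [stop]  node(3,2) S=81.3090 payoff=1.5610 vs cont=8.3940 → 8.3940 [wait]  node(3,3) S=117.1109 payoff=0.0000 vs cont=0.4380 → 0.4380 [wait]  ⇒ S*(3)=56.4521
t_2: node(2,0) S=47.0382 payoff=35.8318 vs cont=35.4320 → 35.8318 [stop]  node(2,1) S=67.7500 payoff=15.1200 vs cont=17.9008 → 17.9008 [wait]  node(2,2) S=97.5816 payoff=0.0000 vs cont=4.6502 → 4.6502 [wait]  ⇒ S*(2)=47.0382
t_1: node(1,0) S=56.4521 payoff=26.4179 vs cont=27.3125 → 27.3125 [wait]  node(1,1) S=81.3090 payoff=1.5610 vs cont=11.6466 → 11.6466 [wait]  ⇒ S*(1)=-
t_0: node(0,0) S=67.7500 payoff=15.1200 vs cont=19.8887 → 19.8887 [wait]  ⇒ S*(0)=-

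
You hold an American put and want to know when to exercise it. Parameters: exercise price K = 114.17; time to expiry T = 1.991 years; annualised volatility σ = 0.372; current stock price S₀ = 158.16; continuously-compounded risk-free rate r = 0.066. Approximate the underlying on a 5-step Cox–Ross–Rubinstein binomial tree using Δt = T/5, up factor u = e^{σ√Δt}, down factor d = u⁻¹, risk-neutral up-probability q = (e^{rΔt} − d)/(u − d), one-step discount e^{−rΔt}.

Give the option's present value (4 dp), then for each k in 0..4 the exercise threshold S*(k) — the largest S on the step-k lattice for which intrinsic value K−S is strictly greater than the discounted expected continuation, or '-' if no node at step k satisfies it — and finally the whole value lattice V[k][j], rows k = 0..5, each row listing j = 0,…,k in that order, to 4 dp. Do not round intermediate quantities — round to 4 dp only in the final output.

Δt=0.39820  u=1.26458  d=0.79077  q=0.49779  discount=0.97406
step 5 (expiry): payoffs max(K−S,0) = 65.2645 35.9616 0.0000 0.0000 0.0000 0.0000
step 4: (k=4,j=0): S=61.8451, (K−S)⁺=52.3249, hold=49.3634 ⇒ V=52.3249 exercise | (k=4,j=1): S=98.9011, (K−S)⁺=15.2689, hold=17.5920 ⇒ V=17.5920 continue | (k=4,j=2): S=158.1600, (K−S)⁺=0.0000, hold=0.0000 ⇒ V=0.0000 continue | (k=4,j=3): S=252.9253, (K−S)⁺=0.0000, hold=0.0000 ⇒ V=0.0000 continue | (k=4,j=4): S=404.4715, (K−S)⁺=0.0000, hold=0.0000 ⇒ V=0.0000 continue  boundary S*=61.8451
step 3: (k=3,j=0): S=78.2084, (K−S)⁺=35.9616, hold=34.1266 ⇒ V=35.9616 exercise | (k=3,j=1): S=125.0688, (K−S)⁺=0.0000, hold=8.6058 ⇒ V=8.6058 continue | (k=3,j=2): S=200.0067, (K−S)⁺=0.0000, hold=0.0000 ⇒ V=0.0000 continue | (k=3,j=3): S=319.8454, (K−S)⁺=0.0000, hold=0.0000 ⇒ V=0.0000 continue  boundary S*=78.2084
step 2: (k=2,j=0): S=98.9011, (K−S)⁺=15.2689, hold=21.7647 ⇒ V=21.7647 continue | (k=2,j=1): S=158.1600, (K−S)⁺=0.0000, hold=4.2098 ⇒ V=4.2098 continue | (k=2,j=2): S=252.9253, (K−S)⁺=0.0000, hold=0.0000 ⇒ V=0.0000 continue  boundary S*=-
step 1: (k=1,j=0): S=125.0688, (K−S)⁺=0.0000, hold=12.6883 ⇒ V=12.6883 continue | (k=1,j=1): S=200.0067, (K−S)⁺=0.0000, hold=2.0594 ⇒ V=2.0594 continue  boundary S*=-
step 0: (k=0,j=0): S=158.1600, (K−S)⁺=0.0000, hold=7.2055 ⇒ V=7.2055 continue  boundary S*=-

price = 7.2055
boundary = - - - 78.2084 61.8451
tree:
7.2055
12.6883 2.0594
21.7647 4.2098 0.0000
35.9616 8.6058 0.0000 0.0000
52.3249 17.5920 0.0000 0.0000 0.0000
65.2645 35.9616 0.0000 0.0000 0.0000 0.0000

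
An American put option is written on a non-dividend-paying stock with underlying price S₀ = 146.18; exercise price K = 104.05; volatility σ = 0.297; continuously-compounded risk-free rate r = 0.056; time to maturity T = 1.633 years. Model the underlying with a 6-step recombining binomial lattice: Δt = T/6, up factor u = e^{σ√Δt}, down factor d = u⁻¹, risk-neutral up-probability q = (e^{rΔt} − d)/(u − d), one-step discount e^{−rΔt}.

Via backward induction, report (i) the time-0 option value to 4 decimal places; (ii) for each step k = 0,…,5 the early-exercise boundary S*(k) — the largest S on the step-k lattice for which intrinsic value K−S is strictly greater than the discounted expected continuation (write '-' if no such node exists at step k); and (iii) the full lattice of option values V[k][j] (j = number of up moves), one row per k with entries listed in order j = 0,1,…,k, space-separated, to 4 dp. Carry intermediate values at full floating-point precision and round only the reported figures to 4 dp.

price = 2.6973
boundary = - - - - 78.6544 67.3646
tree:
2.6973
4.9085 0.6600
8.7563 1.3695 0.0000
15.2043 2.8419 0.0000 0.0000
25.3956 5.8974 0.0000 0.0000 0.0000
36.6854 12.2380 0.0000 0.0000 0.0000 0.0000
46.3547 25.3956 0.0000 0.0000 0.0000 0.0000 0.0000

Δt=0.27217  u=1.16759  d=0.85646  q=0.51070  discount=0.98487
step 6 (expiry): payoffs max(K−S,0) = 46.3547 25.3956 0.0000 0.0000 0.0000 0.0000 0.0000
step 5: (k=5,j=0): S=67.3646, (K−S)⁺=36.6854, hold=35.1115 ⇒ V=36.6854 exercise | (k=5,j=1): S=91.8363, (K−S)⁺=12.2137, hold=12.2380 ⇒ V=12.2380 continue | (k=5,j=2): S=125.1978, (K−S)⁺=0.0000, hold=0.0000 ⇒ V=0.0000 continue | (k=5,j=3): S=170.6786, (K−S)⁺=0.0000, hold=0.0000 ⇒ V=0.0000 continue | (k=5,j=4): S=232.6813, (K−S)⁺=0.0000, hold=0.0000 ⇒ V=0.0000 continue | (k=5,j=5): S=317.2078, (K−S)⁺=0.0000, hold=0.0000 ⇒ V=0.0000 continue  boundary S*=67.3646
step 4: (k=4,j=0): S=78.6544, (K−S)⁺=25.3956, hold=23.8340 ⇒ V=25.3956 exercise | (k=4,j=1): S=107.2273, (K−S)⁺=0.0000, hold=5.8974 ⇒ V=5.8974 continue | (k=4,j=2): S=146.1800, (K−S)⁺=0.0000, hold=0.0000 ⇒ V=0.0000 continue | (k=4,j=3): S=199.2830, (K−S)⁺=0.0000, hold=0.0000 ⇒ V=0.0000 continue | (k=4,j=4): S=271.6769, (K−S)⁺=0.0000, hold=0.0000 ⇒ V=0.0000 continue  boundary S*=78.6544
step 3: (k=3,j=0): S=91.8363, (K−S)⁺=12.2137, hold=15.2043 ⇒ V=15.2043 continue | (k=3,j=1): S=125.1978, (K−S)⁺=0.0000, hold=2.8419 ⇒ V=2.8419 continue | (k=3,j=2): S=170.6786, (K−S)⁺=0.0000, hold=0.0000 ⇒ V=0.0000 continue | (k=3,j=3): S=232.6813, (K−S)⁺=0.0000, hold=0.0000 ⇒ V=0.0000 continue  boundary S*=-
step 2: (k=2,j=0): S=107.2273, (K−S)⁺=0.0000, hold=8.7563 ⇒ V=8.7563 continue | (k=2,j=1): S=146.1800, (K−S)⁺=0.0000, hold=1.3695 ⇒ V=1.3695 continue | (k=2,j=2): S=199.2830, (K−S)⁺=0.0000, hold=0.0000 ⇒ V=0.0000 continue  boundary S*=-
step 1: (k=1,j=0): S=125.1978, (K−S)⁺=0.0000, hold=4.9085 ⇒ V=4.9085 continue | (k=1,j=1): S=170.6786, (K−S)⁺=0.0000, hold=0.6600 ⇒ V=0.6600 continue  boundary S*=-
step 0: (k=0,j=0): S=146.1800, (K−S)⁺=0.0000, hold=2.6973 ⇒ V=2.6973 continue  boundary S*=-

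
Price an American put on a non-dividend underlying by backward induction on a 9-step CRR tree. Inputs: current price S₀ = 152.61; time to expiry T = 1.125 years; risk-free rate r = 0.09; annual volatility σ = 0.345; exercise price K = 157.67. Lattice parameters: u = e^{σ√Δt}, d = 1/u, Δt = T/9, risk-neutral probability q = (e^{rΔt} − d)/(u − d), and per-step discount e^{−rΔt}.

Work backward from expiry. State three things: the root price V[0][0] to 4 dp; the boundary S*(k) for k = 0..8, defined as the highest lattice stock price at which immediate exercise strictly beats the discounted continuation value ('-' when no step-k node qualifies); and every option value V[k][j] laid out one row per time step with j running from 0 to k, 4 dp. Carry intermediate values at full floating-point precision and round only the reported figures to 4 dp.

Δt=0.12500  u=1.12973  d=0.88517  q=0.51581  discount=0.98881
step 9 (expiry): payoffs max(K−S,0) = 106.7578 92.6916 74.7392 51.8269 22.5843 0.0000 0.0000 0.0000 0.0000 0.0000
step 8: (k=8,j=0): S=57.5169, (K−S)⁺=100.1531, hold=98.3893 ⇒ V=100.1531 exercise | (k=8,j=1): S=73.4078, (K−S)⁺=84.2622, hold=82.4984 ⇒ V=84.2622 exercise | (k=8,j=2): S=93.6891, (K−S)⁺=63.9809, hold=62.2170 ⇒ V=63.9809 exercise | (k=8,j=3): S=119.5738, (K−S)⁺=38.0962, hold=36.3323 ⇒ V=38.0962 exercise | (k=8,j=4): S=152.6100, (K−S)⁺=5.0600, hold=10.8129 ⇒ V=10.8129 continue | (k=8,j=5): S=194.7735, (K−S)⁺=0.0000, hold=0.0000 ⇒ V=0.0000 continue | (k=8,j=6): S=248.5861, (K−S)⁺=0.0000, hold=0.0000 ⇒ V=0.0000 continue | (k=8,j=7): S=317.2662, (K−S)⁺=0.0000, hold=0.0000 ⇒ V=0.0000 continue | (k=8,j=8): S=404.9214, (K−S)⁺=0.0000, hold=0.0000 ⇒ V=0.0000 continue  boundary S*=119.5738
step 7: (k=7,j=0): S=64.9784, (K−S)⁺=92.6916, hold=90.9278 ⇒ V=92.6916 exercise | (k=7,j=1): S=82.9308, (K−S)⁺=74.7392, hold=72.9754 ⇒ V=74.7392 exercise | (k=7,j=2): S=105.8431, (K−S)⁺=51.8269, hold=50.0630 ⇒ V=51.8269 exercise | (k=7,j=3): S=135.0857, (K−S)⁺=22.5843, hold=23.7546 ⇒ V=23.7546 continue | (k=7,j=4): S=172.4076, (K−S)⁺=0.0000, hold=5.1770 ⇒ V=5.1770 continue | (k=7,j=5): S=220.0409, (K−S)⁺=0.0000, hold=0.0000 ⇒ V=0.0000 continue | (k=7,j=6): S=280.8344, (K−S)⁺=0.0000, hold=0.0000 ⇒ V=0.0000 continue | (k=7,j=7): S=358.4242, (K−S)⁺=0.0000, hold=0.0000 ⇒ V=0.0000 continue  boundary S*=105.8431
step 6: (k=6,j=0): S=73.4078, (K−S)⁺=84.2622, hold=82.4984 ⇒ V=84.2622 exercise | (k=6,j=1): S=93.6891, (K−S)⁺=63.9809, hold=62.2170 ⇒ V=63.9809 exercise | (k=6,j=2): S=119.5738, (K−S)⁺=38.0962, hold=36.9292 ⇒ V=38.0962 exercise | (k=6,j=3): S=152.6100, (K−S)⁺=5.0600, hold=14.0136 ⇒ V=14.0136 continue | (k=6,j=4): S=194.7735, (K−S)⁺=0.0000, hold=2.4786 ⇒ V=2.4786 continue | (k=6,j=5): S=248.5861, (K−S)⁺=0.0000, hold=0.0000 ⇒ V=0.0000 continue | (k=6,j=6): S=317.2662, (K−S)⁺=0.0000, hold=0.0000 ⇒ V=0.0000 continue  boundary S*=119.5738
step 5: (k=5,j=0): S=82.9308, (K−S)⁺=74.7392, hold=72.9754 ⇒ V=74.7392 exercise | (k=5,j=1): S=105.8431, (K−S)⁺=51.8269, hold=50.0630 ⇒ V=51.8269 exercise | (k=5,j=2): S=135.0857, (K−S)⁺=22.5843, hold=25.3871 ⇒ V=25.3871 continue | (k=5,j=3): S=172.4076, (K−S)⁺=0.0000, hold=7.9736 ⇒ V=7.9736 continue | (k=5,j=4): S=220.0409, (K−S)⁺=0.0000, hold=1.1867 ⇒ V=1.1867 continue | (k=5,j=5): S=280.8344, (K−S)⁺=0.0000, hold=0.0000 ⇒ V=0.0000 continue  boundary S*=105.8431
step 4: (k=4,j=0): S=93.6891, (K−S)⁺=63.9809, hold=62.2170 ⇒ V=63.9809 exercise | (k=4,j=1): S=119.5738, (K−S)⁺=38.0962, hold=37.7619 ⇒ V=38.0962 exercise | (k=4,j=2): S=152.6100, (K−S)⁺=5.0600, hold=16.2216 ⇒ V=16.2216 continue | (k=4,j=3): S=194.7735, (K−S)⁺=0.0000, hold=4.4228 ⇒ V=4.4228 continue | (k=4,j=4): S=248.5861, (K−S)⁺=0.0000, hold=0.5682 ⇒ V=0.5682 continue  boundary S*=119.5738
step 3: (k=3,j=0): S=105.8431, (K−S)⁺=51.8269, hold=50.0630 ⇒ V=51.8269 exercise | (k=3,j=1): S=135.0857, (K−S)⁺=22.5843, hold=26.5132 ⇒ V=26.5132 continue | (k=3,j=2): S=172.4076, (K−S)⁺=0.0000, hold=10.0223 ⇒ V=10.0223 continue | (k=3,j=3): S=220.0409, (K−S)⁺=0.0000, hold=2.4073 ⇒ V=2.4073 continue  boundary S*=105.8431
step 2: (k=2,j=0): S=119.5738, (K−S)⁺=38.0962, hold=38.3362 ⇒ V=38.3362 continue | (k=2,j=1): S=152.6100, (K−S)⁺=5.0600, hold=17.8057 ⇒ V=17.8057 continue | (k=2,j=2): S=194.7735, (K−S)⁺=0.0000, hold=6.0263 ⇒ V=6.0263 continue  boundary S*=-
step 1: (k=1,j=0): S=135.0857, (K−S)⁺=22.5843, hold=27.4361 ⇒ V=27.4361 continue | (k=1,j=1): S=172.4076, (K−S)⁺=0.0000, hold=11.5986 ⇒ V=11.5986 continue  boundary S*=-
step 0: (k=0,j=0): S=152.6100, (K−S)⁺=5.0600, hold=19.0515 ⇒ V=19.0515 continue  boundary S*=-

price = 19.0515
boundary = - - - 105.8431 119.5738 105.8431 119.5738 105.8431 119.5738
tree:
19.0515
27.4361 11.5986
38.3362 17.8057 6.0263
51.8269 26.5132 10.0223 2.4073
63.9809 38.0962 16.2216 4.4228 0.5682
74.7392 51.8269 25.3871 7.9736 1.1867 0.0000
84.2622 63.9809 38.0962 14.0136 2.4786 0.0000 0.0000
92.6916 74.7392 51.8269 23.7546 5.1770 0.0000 0.0000 0.0000
100.1531 84.2622 63.9809 38.0962 10.8129 0.0000 0.0000 0.0000 0.0000
106.7578 92.6916 74.7392 51.8269 22.5843 0.0000 0.0000 0.0000 0.0000 0.0000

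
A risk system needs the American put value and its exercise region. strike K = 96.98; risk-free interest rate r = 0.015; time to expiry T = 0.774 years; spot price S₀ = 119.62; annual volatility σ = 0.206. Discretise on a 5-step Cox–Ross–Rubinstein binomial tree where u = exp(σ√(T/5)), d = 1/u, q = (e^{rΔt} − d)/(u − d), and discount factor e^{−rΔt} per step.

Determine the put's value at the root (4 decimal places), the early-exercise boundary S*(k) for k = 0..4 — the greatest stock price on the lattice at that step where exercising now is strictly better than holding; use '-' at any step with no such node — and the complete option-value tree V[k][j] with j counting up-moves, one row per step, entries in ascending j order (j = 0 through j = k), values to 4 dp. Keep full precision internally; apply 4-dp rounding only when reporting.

price = 1.0873
boundary = - - - - 86.4979
tree:
1.0873
1.9526 0.2064
3.4692 0.4089 0.0000
6.0819 0.8101 0.0000 0.0000
10.4821 1.6049 0.0000 0.0000 0.0000
17.2162 3.1795 0.0000 0.0000 0.0000 0.0000

params: Δt=0.15480 u=1.08443 d=0.92215 q=0.49407 e^(-rΔt)=0.99768
t_5 payoffs: 17.2162 3.1795 0.0000 0.0000 0.0000 0.0000
t_4: node(4,0) S=86.4979 payoff=10.4821 vs cont=10.2572 → 10.4821 [stop]  node(4,1) S=101.7196 payoff=0.0000 vs cont=1.6049 → 1.6049 [wait]  node(4,2) S=119.6200 payoff=0.0000 vs cont=0.0000 → 0.0000 [wait]  node(4,3) S=140.6705 payoff=0.0000 vs cont=0.0000 → 0.0000 [wait]  node(4,4) S=165.4253 payoff=0.0000 vs cont=0.0000 → 0.0000 [wait]  ⇒ S*(4)=86.4979
t_3: node(3,0) S=93.8005 payoff=3.1795 vs cont=6.0819 → 6.0819 [wait]  node(3,1) S=110.3073 payoff=0.0000 vs cont=0.8101 → 0.8101 [wait]  node(3,2) S=129.7189 payoff=0.0000 vs cont=0.0000 → 0.0000 [wait]  node(3,3) S=152.5466 payoff=0.0000 vs cont=0.0000 → 0.0000 [wait]  ⇒ S*(3)=-
t_2: node(2,0) S=101.7196 payoff=0.0000 vs cont=3.4692 → 3.4692 [wait]  node(2,1) S=119.6200 payoff=0.0000 vs cont=0.4089 → 0.4089 [wait]  node(2,2) S=140.6705 payoff=0.0000 vs cont=0.0000 → 0.0000 [wait]  ⇒ S*(2)=-
t_1: node(1,0) S=110.3073 payoff=0.0000 vs cont=1.9526 → 1.9526 [wait]  node(1,1) S=129.7189 payoff=0.0000 vs cont=0.2064 → 0.2064 [wait]  ⇒ S*(1)=-
t_0: node(0,0) S=119.6200 payoff=0.0000 vs cont=1.0873 → 1.0873 [wait]  ⇒ S*(0)=-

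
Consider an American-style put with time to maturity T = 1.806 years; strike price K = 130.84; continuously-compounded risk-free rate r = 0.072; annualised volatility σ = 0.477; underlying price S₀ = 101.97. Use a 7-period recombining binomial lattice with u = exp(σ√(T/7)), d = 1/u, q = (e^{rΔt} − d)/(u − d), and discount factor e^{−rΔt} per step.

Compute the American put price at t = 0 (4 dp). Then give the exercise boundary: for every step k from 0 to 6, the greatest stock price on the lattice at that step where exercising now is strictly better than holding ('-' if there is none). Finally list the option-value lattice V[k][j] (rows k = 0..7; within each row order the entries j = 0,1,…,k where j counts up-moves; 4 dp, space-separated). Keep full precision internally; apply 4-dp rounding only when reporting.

Δt=0.25800  u=1.27416  d=0.78483  q=0.47804  discount=0.98160
step 7 (expiry): payoffs max(K−S,0) = 112.1371 100.4763 81.5451 50.8107 0.9141 0.0000 0.0000 0.0000
step 6: (k=6,j=0): S=23.8304, (K−S)⁺=107.0096, hold=104.6015 ⇒ V=107.0096 exercise | (k=6,j=1): S=38.6882, (K−S)⁺=92.1518, hold=89.7437 ⇒ V=92.1518 exercise | (k=6,j=2): S=62.8095, (K−S)⁺=68.0305, hold=65.6224 ⇒ V=68.0305 exercise | (k=6,j=3): S=101.9700, (K−S)⁺=28.8700, hold=26.4620 ⇒ V=28.8700 exercise | (k=6,j=4): S=165.5462, (K−S)⁺=0.0000, hold=0.4683 ⇒ V=0.4683 continue | (k=6,j=5): S=268.7610, (K−S)⁺=0.0000, hold=0.0000 ⇒ V=0.0000 continue | (k=6,j=6): S=436.3280, (K−S)⁺=0.0000, hold=0.0000 ⇒ V=0.0000 continue  boundary S*=101.9700
step 5: (k=5,j=0): S=30.3637, (K−S)⁺=100.4763, hold=98.0682 ⇒ V=100.4763 exercise | (k=5,j=1): S=49.2949, (K−S)⁺=81.5451, hold=79.1370 ⇒ V=81.5451 exercise | (k=5,j=2): S=80.0293, (K−S)⁺=50.8107, hold=48.4027 ⇒ V=50.8107 exercise | (k=5,j=3): S=129.9259, (K−S)⁺=0.9141, hold=15.0114 ⇒ V=15.0114 continue | (k=5,j=4): S=210.9321, (K−S)⁺=0.0000, hold=0.2399 ⇒ V=0.2399 continue | (k=5,j=5): S=342.4441, (K−S)⁺=0.0000, hold=0.0000 ⇒ V=0.0000 continue  boundary S*=80.0293
step 4: (k=4,j=0): S=38.6882, (K−S)⁺=92.1518, hold=89.7437 ⇒ V=92.1518 exercise | (k=4,j=1): S=62.8095, (K−S)⁺=68.0305, hold=65.6224 ⇒ V=68.0305 exercise | (k=4,j=2): S=101.9700, (K−S)⁺=28.8700, hold=33.0770 ⇒ V=33.0770 continue | (k=4,j=3): S=165.5462, (K−S)⁺=0.0000, hold=7.8037 ⇒ V=7.8037 continue | (k=4,j=4): S=268.7610, (K−S)⁺=0.0000, hold=0.1229 ⇒ V=0.1229 continue  boundary S*=62.8095
step 3: (k=3,j=0): S=49.2949, (K−S)⁺=81.5451, hold=79.1370 ⇒ V=81.5451 exercise | (k=3,j=1): S=80.0293, (K−S)⁺=50.8107, hold=50.3768 ⇒ V=50.8107 exercise | (k=3,j=2): S=129.9259, (K−S)⁺=0.9141, hold=20.6090 ⇒ V=20.6090 continue | (k=3,j=3): S=210.9321, (K−S)⁺=0.0000, hold=4.0560 ⇒ V=4.0560 continue  boundary S*=80.0293
step 2: (k=2,j=0): S=62.8095, (K−S)⁺=68.0305, hold=65.6224 ⇒ V=68.0305 exercise | (k=2,j=1): S=101.9700, (K−S)⁺=28.8700, hold=35.7036 ⇒ V=35.7036 continue | (k=2,j=2): S=165.5462, (K−S)⁺=0.0000, hold=12.4623 ⇒ V=12.4623 continue  boundary S*=62.8095
step 1: (k=1,j=0): S=80.0293, (K−S)⁺=50.8107, hold=51.6093 ⇒ V=51.6093 continue | (k=1,j=1): S=129.9259, (K−S)⁺=0.9141, hold=24.1407 ⇒ V=24.1407 continue  boundary S*=-
step 0: (k=0,j=0): S=101.9700, (K−S)⁺=28.8700, hold=37.7700 ⇒ V=37.7700 continue  boundary S*=-

price = 37.7700
boundary = - - 62.8095 80.0293 62.8095 80.0293 101.9700
tree:
37.7700
51.6093 24.1407
68.0305 35.7036 12.4623
81.5451 50.8107 20.6090 4.0560
92.1518 68.0305 33.0770 7.8037 0.1229
100.4763 81.5451 50.8107 15.0114 0.2399 0.0000
107.0096 92.1518 68.0305 28.8700 0.4683 0.0000 0.0000
112.1371 100.4763 81.5451 50.8107 0.9141 0.0000 0.0000 0.0000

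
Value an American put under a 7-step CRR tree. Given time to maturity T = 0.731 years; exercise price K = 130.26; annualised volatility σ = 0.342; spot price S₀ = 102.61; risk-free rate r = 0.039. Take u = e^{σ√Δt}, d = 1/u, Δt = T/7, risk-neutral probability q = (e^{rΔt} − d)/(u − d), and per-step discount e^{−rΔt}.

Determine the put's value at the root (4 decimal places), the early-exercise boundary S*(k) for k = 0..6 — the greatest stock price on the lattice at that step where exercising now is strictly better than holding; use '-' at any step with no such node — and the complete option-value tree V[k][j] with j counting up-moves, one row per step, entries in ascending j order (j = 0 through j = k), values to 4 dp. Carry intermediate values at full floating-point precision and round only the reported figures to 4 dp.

price = 29.9299
boundary = - - 82.2611 91.8739 82.2611 91.8739 102.6100
tree:
29.9299
38.5657 21.2200
47.9989 29.1004 13.2213
56.6059 38.3861 19.7095 6.6004
64.3124 47.9989 28.2175 11.0473 2.0421
71.2125 56.6059 38.3861 17.9033 4.0269 0.0000
77.3907 64.3124 47.9989 27.6500 7.9409 0.0000 0.0000
82.9224 71.2125 56.6059 38.3861 15.6593 0.0000 0.0000 0.0000

Δt=0.10443  u=1.11686  d=0.89537  q=0.49082  discount=0.99594
step 7 (expiry): payoffs max(K−S,0) = 82.9224 71.2125 56.6059 38.3861 15.6593 0.0000 0.0000 0.0000
step 6: (k=6,j=0): S=52.8693, (K−S)⁺=77.3907, hold=76.8612 ⇒ V=77.3907 exercise | (k=6,j=1): S=65.9476, (K−S)⁺=64.3124, hold=63.7830 ⇒ V=64.3124 exercise | (k=6,j=2): S=82.2611, (K−S)⁺=47.9989, hold=47.4695 ⇒ V=47.9989 exercise | (k=6,j=3): S=102.6100, (K−S)⁺=27.6500, hold=27.1206 ⇒ V=27.6500 exercise | (k=6,j=4): S=127.9926, (K−S)⁺=2.2674, hold=7.9409 ⇒ V=7.9409 continue | (k=6,j=5): S=159.6542, (K−S)⁺=0.0000, hold=0.0000 ⇒ V=0.0000 continue | (k=6,j=6): S=199.1479, (K−S)⁺=0.0000, hold=0.0000 ⇒ V=0.0000 continue  boundary S*=102.6100
step 5: (k=5,j=0): S=59.0475, (K−S)⁺=71.2125, hold=70.6831 ⇒ V=71.2125 exercise | (k=5,j=1): S=73.6541, (K−S)⁺=56.6059, hold=56.0765 ⇒ V=56.6059 exercise | (k=5,j=2): S=91.8739, (K−S)⁺=38.3861, hold=37.8567 ⇒ V=38.3861 exercise | (k=5,j=3): S=114.6007, (K−S)⁺=15.6593, hold=17.9033 ⇒ V=17.9033 continue | (k=5,j=4): S=142.9495, (K−S)⁺=0.0000, hold=4.0269 ⇒ V=4.0269 continue | (k=5,j=5): S=178.3109, (K−S)⁺=0.0000, hold=0.0000 ⇒ V=0.0000 continue  boundary S*=91.8739
step 4: (k=4,j=0): S=65.9476, (K−S)⁺=64.3124, hold=63.7830 ⇒ V=64.3124 exercise | (k=4,j=1): S=82.2611, (K−S)⁺=47.9989, hold=47.4695 ⇒ V=47.9989 exercise | (k=4,j=2): S=102.6100, (K−S)⁺=27.6500, hold=28.2175 ⇒ V=28.2175 continue | (k=4,j=3): S=127.9926, (K−S)⁺=2.2674, hold=11.0473 ⇒ V=11.0473 continue | (k=4,j=4): S=159.6542, (K−S)⁺=0.0000, hold=2.0421 ⇒ V=2.0421 continue  boundary S*=82.2611
step 3: (k=3,j=0): S=73.6541, (K−S)⁺=56.6059, hold=56.0765 ⇒ V=56.6059 exercise | (k=3,j=1): S=91.8739, (K−S)⁺=38.3861, hold=38.1341 ⇒ V=38.3861 exercise | (k=3,j=2): S=114.6007, (K−S)⁺=15.6593, hold=19.7095 ⇒ V=19.7095 continue | (k=3,j=3): S=142.9495, (K−S)⁺=0.0000, hold=6.6004 ⇒ V=6.6004 continue  boundary S*=91.8739
step 2: (k=2,j=0): S=82.2611, (K−S)⁺=47.9989, hold=47.4695 ⇒ V=47.9989 exercise | (k=2,j=1): S=102.6100, (K−S)⁺=27.6500, hold=29.1004 ⇒ V=29.1004 continue | (k=2,j=2): S=127.9926, (K−S)⁺=2.2674, hold=13.2213 ⇒ V=13.2213 continue  boundary S*=82.2611
step 1: (k=1,j=0): S=91.8739, (K−S)⁺=38.3861, hold=38.5657 ⇒ V=38.5657 continue | (k=1,j=1): S=114.6007, (K−S)⁺=15.6593, hold=21.2200 ⇒ V=21.2200 continue  boundary S*=-
step 0: (k=0,j=0): S=102.6100, (K−S)⁺=27.6500, hold=29.9299 ⇒ V=29.9299 continue  boundary S*=-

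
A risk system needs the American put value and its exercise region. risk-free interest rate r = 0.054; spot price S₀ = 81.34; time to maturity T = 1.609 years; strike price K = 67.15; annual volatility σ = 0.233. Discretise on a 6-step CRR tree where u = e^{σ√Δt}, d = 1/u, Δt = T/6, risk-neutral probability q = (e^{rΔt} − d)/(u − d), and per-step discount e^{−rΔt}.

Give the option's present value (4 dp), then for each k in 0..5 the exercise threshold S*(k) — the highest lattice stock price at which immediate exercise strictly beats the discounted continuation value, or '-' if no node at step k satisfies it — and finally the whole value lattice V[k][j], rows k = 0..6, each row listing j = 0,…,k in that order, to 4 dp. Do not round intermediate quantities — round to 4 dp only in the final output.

price = 2.1980
boundary = - - - - 50.1994 56.6370
tree:
2.1980
3.8485 0.7958
6.5618 1.5499 0.1494
10.8043 2.9827 0.3227 0.0000
16.9506 5.6547 0.6969 0.0000 0.0000
22.6564 10.5130 1.5050 0.0000 0.0000 0.0000
27.7137 16.9506 3.2499 0.0000 0.0000 0.0000 0.0000

Δt=0.26817  u=1.12824  d=0.88634  q=0.53017  discount=0.98562
step 6 (expiry): payoffs max(K−S,0) = 27.7137 16.9506 3.2499 0.0000 0.0000 0.0000 0.0000
step 5: (k=5,j=0): S=44.4936, (K−S)⁺=22.6564, hold=21.6910 ⇒ V=22.6564 exercise | (k=5,j=1): S=56.6370, (K−S)⁺=10.5130, hold=9.5476 ⇒ V=10.5130 exercise | (k=5,j=2): S=72.0946, (K−S)⁺=0.0000, hold=1.5050 ⇒ V=1.5050 continue | (k=5,j=3): S=91.7710, (K−S)⁺=0.0000, hold=0.0000 ⇒ V=0.0000 continue | (k=5,j=4): S=116.8176, (K−S)⁺=0.0000, hold=0.0000 ⇒ V=0.0000 continue | (k=5,j=5): S=148.7000, (K−S)⁺=0.0000, hold=0.0000 ⇒ V=0.0000 continue  boundary S*=56.6370
step 4: (k=4,j=0): S=50.1994, (K−S)⁺=16.9506, hold=15.9852 ⇒ V=16.9506 exercise | (k=4,j=1): S=63.9001, (K−S)⁺=3.2499, hold=5.6547 ⇒ V=5.6547 continue | (k=4,j=2): S=81.3400, (K−S)⁺=0.0000, hold=0.6969 ⇒ V=0.6969 continue | (k=4,j=3): S=103.5397, (K−S)⁺=0.0000, hold=0.0000 ⇒ V=0.0000 continue | (k=4,j=4): S=131.7982, (K−S)⁺=0.0000, hold=0.0000 ⇒ V=0.0000 continue  boundary S*=50.1994
step 3: (k=3,j=0): S=56.6370, (K−S)⁺=10.5130, hold=10.8043 ⇒ V=10.8043 continue | (k=3,j=1): S=72.0946, (K−S)⁺=0.0000, hold=2.9827 ⇒ V=2.9827 continue | (k=3,j=2): S=91.7710, (K−S)⁺=0.0000, hold=0.3227 ⇒ V=0.3227 continue | (k=3,j=3): S=116.8176, (K−S)⁺=0.0000, hold=0.0000 ⇒ V=0.0000 continue  boundary S*=-
step 2: (k=2,j=0): S=63.9001, (K−S)⁺=3.2499, hold=6.5618 ⇒ V=6.5618 continue | (k=2,j=1): S=81.3400, (K−S)⁺=0.0000, hold=1.5499 ⇒ V=1.5499 continue | (k=2,j=2): S=103.5397, (K−S)⁺=0.0000, hold=0.1494 ⇒ V=0.1494 continue  boundary S*=-
step 1: (k=1,j=0): S=72.0946, (K−S)⁺=0.0000, hold=3.8485 ⇒ V=3.8485 continue | (k=1,j=1): S=91.7710, (K−S)⁺=0.0000, hold=0.7958 ⇒ V=0.7958 continue  boundary S*=-
step 0: (k=0,j=0): S=81.3400, (K−S)⁺=0.0000, hold=2.1980 ⇒ V=2.1980 continue  boundary S*=-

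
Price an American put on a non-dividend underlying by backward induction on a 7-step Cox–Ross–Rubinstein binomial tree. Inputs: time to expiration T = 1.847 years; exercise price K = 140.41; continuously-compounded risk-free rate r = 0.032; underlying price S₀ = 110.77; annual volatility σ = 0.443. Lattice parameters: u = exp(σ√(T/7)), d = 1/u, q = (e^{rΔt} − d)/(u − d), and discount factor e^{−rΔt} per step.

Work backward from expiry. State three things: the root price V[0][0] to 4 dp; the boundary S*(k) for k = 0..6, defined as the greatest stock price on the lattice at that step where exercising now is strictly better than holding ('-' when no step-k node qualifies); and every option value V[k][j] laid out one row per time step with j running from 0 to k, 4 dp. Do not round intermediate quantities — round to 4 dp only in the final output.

params: Δt=0.26386 u=1.25553 d=0.79648 q=0.46183 e^(-rΔt)=0.99159
t_7 payoffs: 117.8864 104.9049 84.4415 52.1841 1.3352 0.0000 0.0000 0.0000
t_6: node(6,0) S=28.2790 payoff=112.1310 vs cont=110.9504 → 112.1310 [stop]  node(6,1) S=44.5776 payoff=95.8324 vs cont=94.6518 → 95.8324 [stop]  node(6,2) S=70.2699 payoff=70.1401 vs cont=68.9595 → 70.1401 [stop]  node(6,3) S=110.7700 payoff=29.6400 vs cont=28.4594 → 29.6400 [stop]  node(6,4) S=174.6123 payoff=0.0000 vs cont=0.7125 → 0.7125 [wait]  node(6,5) S=275.2500 payoff=0.0000 vs cont=0.0000 → 0.0000 [wait]  node(6,6) S=433.8902 payoff=0.0000 vs cont=0.0000 → 0.0000 [wait]  ⇒ S*(6)=110.7700
t_5: node(5,0) S=35.5051 payoff=104.9049 vs cont=103.7243 → 104.9049 [stop]  node(5,1) S=55.9685 payoff=84.4415 vs cont=83.2610 → 84.4415 [stop]  node(5,2) S=88.2259 payoff=52.1841 vs cont=51.0036 → 52.1841 [stop]  node(5,3) S=139.0748 payoff=1.3352 vs cont=16.1436 → 16.1436 [wait]  node(5,4) S=219.2305 payoff=0.0000 vs cont=0.3802 → 0.3802 [wait]  node(5,5) S=345.5840 payoff=0.0000 vs cont=0.0000 → 0.0000 [wait]  ⇒ S*(5)=88.2259
t_4: node(4,0) S=44.5776 payoff=95.8324 vs cont=94.6518 → 95.8324 [stop]  node(4,1) S=70.2699 payoff=70.1401 vs cont=68.9595 → 70.1401 [stop]  node(4,2) S=110.7700 payoff=29.6400 vs cont=35.2409 → 35.2409 [wait]  node(4,3) S=174.6123 payoff=0.0000 vs cont=8.7892 → 8.7892 [wait]  node(4,4) S=275.2500 payoff=0.0000 vs cont=0.2029 → 0.2029 [wait]  ⇒ S*(4)=70.2699
t_3: node(3,0) S=55.9685 payoff=84.4415 vs cont=83.2610 → 84.4415 [stop]  node(3,1) S=88.2259 payoff=52.1841 vs cont=53.5685 → 53.5685 [wait]  node(3,2) S=139.0748 payoff=1.3352 vs cont=22.8312 → 22.8312 [wait]  node(3,3) S=219.2305 payoff=0.0000 vs cont=4.7832 → 4.7832 [wait]  ⇒ S*(3)=55.9685
t_2: node(2,0) S=70.2699 payoff=70.1401 vs cont=69.5935 → 70.1401 [stop]  node(2,1) S=110.7700 payoff=29.6400 vs cont=39.0421 → 39.0421 [wait]  node(2,2) S=174.6123 payoff=0.0000 vs cont=14.3743 → 14.3743 [wait]  ⇒ S*(2)=70.2699
t_1: node(1,0) S=88.2259 payoff=52.1841 vs cont=55.3092 → 55.3092 [wait]  node(1,1) S=139.0748 payoff=1.3352 vs cont=27.4174 → 27.4174 [wait]  ⇒ S*(1)=-
t_0: node(0,0) S=110.7700 payoff=29.6400 vs cont=42.0713 → 42.0713 [wait]  ⇒ S*(0)=-

price = 42.0713
boundary = - - 70.2699 55.9685 70.2699 88.2259 110.7700
tree:
42.0713
55.3092 27.4174
70.1401 39.0421 14.3743
84.4415 53.5685 22.8312 4.7832
95.8324 70.1401 35.2409 8.7892 0.2029
104.9049 84.4415 52.1841 16.1436 0.3802 0.0000
112.1310 95.8324 70.1401 29.6400 0.7125 0.0000 0.0000
117.8864 104.9049 84.4415 52.1841 1.3352 0.0000 0.0000 0.0000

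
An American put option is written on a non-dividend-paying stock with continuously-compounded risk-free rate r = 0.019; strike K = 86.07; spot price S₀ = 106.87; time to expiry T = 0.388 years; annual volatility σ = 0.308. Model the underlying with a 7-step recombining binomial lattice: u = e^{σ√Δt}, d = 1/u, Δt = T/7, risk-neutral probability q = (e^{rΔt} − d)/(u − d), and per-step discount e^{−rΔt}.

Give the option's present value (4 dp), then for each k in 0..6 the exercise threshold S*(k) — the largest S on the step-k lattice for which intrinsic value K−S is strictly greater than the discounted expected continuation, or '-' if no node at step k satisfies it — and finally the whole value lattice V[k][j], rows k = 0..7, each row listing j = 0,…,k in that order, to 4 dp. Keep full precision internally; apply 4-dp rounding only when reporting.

params: Δt=0.05543 u=1.07521 d=0.93005 q=0.48914 e^(-rΔt)=0.99895
t_7 payoffs: 21.7404 11.7004 0.0936 0.0000 0.0000 0.0000 0.0000 0.0000
t_6: node(6,0) S=69.1677 payoff=16.9023 vs cont=16.8117 → 16.9023 [stop]  node(6,1) S=79.9627 payoff=6.1073 vs cont=6.0167 → 6.1073 [stop]  node(6,2) S=92.4425 payoff=0.0000 vs cont=0.0477 → 0.0477 [wait]  node(6,3) S=106.8700 payoff=0.0000 vs cont=0.0000 → 0.0000 [wait]  node(6,4) S=123.5492 payoff=0.0000 vs cont=0.0000 → 0.0000 [wait]  node(6,5) S=142.8316 payoff=0.0000 vs cont=0.0000 → 0.0000 [wait]  node(6,6) S=165.1234 payoff=0.0000 vs cont=0.0000 → 0.0000 [wait]  ⇒ S*(6)=79.9627
t_5: node(5,0) S=74.3696 payoff=11.7004 vs cont=11.6098 → 11.7004 [stop]  node(5,1) S=85.9764 payoff=0.0936 vs cont=3.1400 → 3.1400 [wait]  node(5,2) S=99.3948 payoff=0.0000 vs cont=0.0244 → 0.0244 [wait]  node(5,3) S=114.9074 payoff=0.0000 vs cont=0.0000 → 0.0000 [wait]  node(5,4) S=132.8410 payoff=0.0000 vs cont=0.0000 → 0.0000 [wait]  node(5,5) S=153.5735 payoff=0.0000 vs cont=0.0000 → 0.0000 [wait]  ⇒ S*(5)=74.3696
t_4: node(4,0) S=79.9627 payoff=6.1073 vs cont=7.5053 → 7.5053 [wait]  node(4,1) S=92.4425 payoff=0.0000 vs cont=1.6143 → 1.6143 [wait]  node(4,2) S=106.8700 payoff=0.0000 vs cont=0.0124 → 0.0124 [wait]  node(4,3) S=123.5492 payoff=0.0000 vs cont=0.0000 → 0.0000 [wait]  node(4,4) S=142.8316 payoff=0.0000 vs cont=0.0000 → 0.0000 [wait]  ⇒ S*(4)=-
t_3: node(3,0) S=85.9764 payoff=0.0936 vs cont=4.6189 → 4.6189 [wait]  node(3,1) S=99.3948 payoff=0.0000 vs cont=0.8299 → 0.8299 [wait]  node(3,2) S=114.9074 payoff=0.0000 vs cont=0.0063 → 0.0063 [wait]  node(3,3) S=132.8410 payoff=0.0000 vs cont=0.0000 → 0.0000 [wait]  ⇒ S*(3)=-
t_2: node(2,0) S=92.4425 payoff=0.0000 vs cont=2.7627 → 2.7627 [wait]  node(2,1) S=106.8700 payoff=0.0000 vs cont=0.4266 → 0.4266 [wait]  node(2,2) S=123.5492 payoff=0.0000 vs cont=0.0032 → 0.0032 [wait]  ⇒ S*(2)=-
t_1: node(1,0) S=99.3948 payoff=0.0000 vs cont=1.6183 → 1.6183 [wait]  node(1,1) S=114.9074 payoff=0.0000 vs cont=0.2193 → 0.2193 [wait]  ⇒ S*(1)=-
t_0: node(0,0) S=106.8700 payoff=0.0000 vs cont=0.9330 → 0.9330 [wait]  ⇒ S*(0)=-

price = 0.9330
boundary = - - - - - 74.3696 79.9627
tree:
0.9330
1.6183 0.2193
2.7627 0.4266 0.0032
4.6189 0.8299 0.0063 0.0000
7.5053 1.6143 0.0124 0.0000 0.0000
11.7004 3.1400 0.0244 0.0000 0.0000 0.0000
16.9023 6.1073 0.0477 0.0000 0.0000 0.0000 0.0000
21.7404 11.7004 0.0936 0.0000 0.0000 0.0000 0.0000 0.0000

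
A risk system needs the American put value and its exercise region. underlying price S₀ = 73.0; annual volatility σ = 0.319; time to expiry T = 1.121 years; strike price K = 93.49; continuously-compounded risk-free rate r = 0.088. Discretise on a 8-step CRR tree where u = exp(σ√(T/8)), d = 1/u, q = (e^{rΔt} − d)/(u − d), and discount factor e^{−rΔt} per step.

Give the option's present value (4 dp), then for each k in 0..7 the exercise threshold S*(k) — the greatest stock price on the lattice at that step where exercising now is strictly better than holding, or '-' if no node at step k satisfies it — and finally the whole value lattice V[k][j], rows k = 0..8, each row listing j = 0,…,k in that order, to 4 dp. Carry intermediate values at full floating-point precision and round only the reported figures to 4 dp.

Δt=0.14012, u=1.12683, d=0.88744, q=0.52201, disc=e^(-rΔt)=0.98774
k=8 terminal: V=max(K-S,0) → 65.4071 57.8315 48.2125 35.9986 20.4900 0.7979 0.0000 0.0000 0.0000
k=7: j=0 S=31.6448 intr=61.8452 cont=60.6994 V=61.8452[EX]; j=1 S=40.1812 intr=53.3088 cont=52.1631 V=53.3088[EX]; j=2 S=51.0203 intr=42.4697 cont=41.3240 V=42.4697[EX]; j=3 S=64.7833 intr=28.7067 cont=27.5610 V=28.7067[EX]; j=4 S=82.2589 intr=11.2311 cont=10.0854 V=11.2311[EX]; j=5 S=104.4487 intr=0.0000 cont=0.3767 V=0.3767[hold]; j=6 S=132.6243 intr=0.0000 cont=0.0000 V=0.0000[hold]; j=7 S=168.4004 intr=0.0000 cont=0.0000 V=0.0000[hold]  S*(7)=82.2589
k=6: j=0 S=35.6585 intr=57.8315 cont=56.6858 V=57.8315[EX]; j=1 S=45.2775 intr=48.2125 cont=47.0667 V=48.2125[EX]; j=2 S=57.4914 intr=35.9986 cont=34.8529 V=35.9986[EX]; j=3 S=73.0000 intr=20.4900 cont=19.3443 V=20.4900[EX]; j=4 S=92.6921 intr=0.7979 cont=5.4968 V=5.4968[hold]; j=5 S=117.6964 intr=0.0000 cont=0.1778 V=0.1778[hold]; j=6 S=149.4456 intr=0.0000 cont=0.0000 V=0.0000[hold]  S*(6)=73.0000
k=5: j=0 S=40.1812 intr=53.3088 cont=52.1631 V=53.3088[EX]; j=1 S=51.0203 intr=42.4697 cont=41.3240 V=42.4697[EX]; j=2 S=64.7833 intr=28.7067 cont=27.5610 V=28.7067[EX]; j=3 S=82.2589 intr=11.2311 cont=12.5082 V=12.5082[hold]; j=4 S=104.4487 intr=0.0000 cont=2.6869 V=2.6869[hold]; j=5 S=132.6243 intr=0.0000 cont=0.0840 V=0.0840[hold]  S*(5)=64.7833
k=4: j=0 S=45.2775 intr=48.2125 cont=47.0667 V=48.2125[EX]; j=1 S=57.4914 intr=35.9986 cont=34.8529 V=35.9986[EX]; j=2 S=73.0000 intr=20.4900 cont=20.0027 V=20.4900[EX]; j=3 S=92.6921 intr=0.7979 cont=7.2909 V=7.2909[hold]; j=4 S=117.6964 intr=0.0000 cont=1.3119 V=1.3119[hold]  S*(4)=73.0000
k=3: j=0 S=51.0203 intr=42.4697 cont=41.3240 V=42.4697[EX]; j=1 S=64.7833 intr=28.7067 cont=27.5610 V=28.7067[EX]; j=2 S=82.2589 intr=11.2311 cont=13.4333 V=13.4333[hold]; j=3 S=104.4487 intr=0.0000 cont=4.1187 V=4.1187[hold]  S*(3)=64.7833
k=2: j=0 S=57.4914 intr=35.9986 cont=34.8529 V=35.9986[EX]; j=1 S=73.0000 intr=20.4900 cont=20.4797 V=20.4900[EX]; j=2 S=92.6921 intr=0.7979 cont=8.4659 V=8.4659[hold]  S*(2)=73.0000
k=1: j=0 S=64.7833 intr=28.7067 cont=27.5610 V=28.7067[EX]; j=1 S=82.2589 intr=11.2311 cont=14.0391 V=14.0391[hold]  S*(1)=64.7833
k=0: j=0 S=73.0000 intr=20.4900 cont=20.7921 V=20.7921[hold]  S*(0)=-

price = 20.7921
boundary = - 64.7833 73.0000 64.7833 73.0000 64.7833 73.0000 82.2589
tree:
20.7921
28.7067 14.0391
35.9986 20.4900 8.4659
42.4697 28.7067 13.4333 4.1187
48.2125 35.9986 20.4900 7.2909 1.3119
53.3088 42.4697 28.7067 12.5082 2.6869 0.0840
57.8315 48.2125 35.9986 20.4900 5.4968 0.1778 0.0000
61.8452 53.3088 42.4697 28.7067 11.2311 0.3767 0.0000 0.0000
65.4071 57.8315 48.2125 35.9986 20.4900 0.7979 0.0000 0.0000 0.0000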